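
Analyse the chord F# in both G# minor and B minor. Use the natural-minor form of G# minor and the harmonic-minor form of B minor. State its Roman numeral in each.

The scale of G# minor (natural minor) is G# A# B C# D# E F#; F# is degree 7, and the triad built there (F#-A#-C#) is major, so it is VII.
The scale of B minor (harmonic minor) is B C# D E F# G A#; F# is degree 5, and the triad built there (F#-A#-C#) is major, so it is V.

VII in G# minor; V in B minor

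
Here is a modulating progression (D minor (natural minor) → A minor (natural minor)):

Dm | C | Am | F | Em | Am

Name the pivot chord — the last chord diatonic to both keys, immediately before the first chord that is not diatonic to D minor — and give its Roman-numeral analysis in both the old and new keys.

F — III in D minor, VI in A minor

Chords diatonic to D minor: Dm, Edim, F, Gm, Am, Bb, C.
Reading the progression, the first chord not in that set is Em, so the modulation leaves D minor there.
The chord immediately before Em is F, which is diatonic to both keys: III in D minor and VI in A minor.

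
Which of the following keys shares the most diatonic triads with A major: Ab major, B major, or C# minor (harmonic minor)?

C# minor

Triads of A major: A (I), Bm (ii), C#m (iii), D (IV), E (V), F#m (vi), G#dim (vii°).
Ab major shares 0: none.
B major shares 2: C#m, E.
C# minor (harmonic minor) shares 3: A, C#m, F#m.
The most common triads (3) are shared with C# minor.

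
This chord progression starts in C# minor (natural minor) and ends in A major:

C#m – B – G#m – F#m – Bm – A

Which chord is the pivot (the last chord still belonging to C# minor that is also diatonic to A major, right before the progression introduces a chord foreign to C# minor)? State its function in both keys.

F#m — iv in C# minor, vi in A major

Chords diatonic to C# minor: C#m, D#dim, E, F#m, G#m, A, B.
Reading the progression, the first chord not in that set is Bm, so the modulation leaves C# minor there.
The chord immediately before Bm is F#m, which is diatonic to both keys: iv in C# minor and vi in A major.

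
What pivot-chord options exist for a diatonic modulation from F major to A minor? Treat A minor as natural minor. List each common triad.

F, Am, C, Dm

Triads in F major: F (I), Gm (ii), Am (iii), Bb (IV), C (V), Dm (vi), Edim (vii°).
Triads in A minor (natural minor): Am (i), Bdim (ii°), C (III), Dm (iv), Em (v), F (VI), G (VII).
Shared triads with their functions: F (I in F major, VI in A minor); Am (iii in F major, i in A minor); C (V in F major, III in A minor); Dm (vi in F major, iv in A minor).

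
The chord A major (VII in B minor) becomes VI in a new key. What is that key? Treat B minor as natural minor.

C# minor

The numeral VI denotes a major triad on scale degree 6. With A on degree 6, the tonic of the new key is C#.
Degree 6 carries a major triad in minor keys, so the destination is C# minor.
Check: the diatonic triads of C# minor (natural minor) are C#m (i), D#dim (ii°), E (III), F#m (iv), G#m (v), A (VI), B (VII) — A major is indeed VI.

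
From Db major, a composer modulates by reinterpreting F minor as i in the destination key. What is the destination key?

The numeral i denotes a minor triad on scale degree 1. With F on degree 1, the tonic of the new key is F.
Degree 1 carries a minor triad in minor keys, so the destination is F minor.
Check: the diatonic triads of F minor (natural minor) are Fm (i), Gdim (ii°), Ab (III), Bbm (iv), Cm (v), Db (VI), Eb (VII) — F minor is indeed i.

F minor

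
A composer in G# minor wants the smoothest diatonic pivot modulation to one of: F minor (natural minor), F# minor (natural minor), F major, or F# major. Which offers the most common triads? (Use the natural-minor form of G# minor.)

Triads of G# minor (natural minor): G#m (i), A#dim (ii°), B (III), C#m (iv), D#m (v), E (VI), F# (VII).
F minor (natural minor) shares 0: none.
F# minor (natural minor) shares 2: C#m, E.
F major shares 0: none.
F# major shares 4: G#m, B, D#m, F#.
The most common triads (4) are shared with F# major.

F# major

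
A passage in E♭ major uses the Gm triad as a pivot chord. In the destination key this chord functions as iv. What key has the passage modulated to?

D minor

The numeral iv denotes a minor triad on scale degree 4. With G on degree 4, the tonic of the new key is D.
Degree 4 carries a minor triad in minor keys, so the destination is D minor.
Check: the diatonic triads of D minor (natural minor) are Dm (i), Edim (ii°), F (III), Gm (iv), Am (v), B♭ (VI), C (VII) — Gm is indeed iv.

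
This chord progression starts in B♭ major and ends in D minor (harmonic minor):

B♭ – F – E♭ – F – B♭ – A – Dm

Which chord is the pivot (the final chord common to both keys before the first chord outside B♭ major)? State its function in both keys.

Chords diatonic to B♭ major: B♭, Cm, Dm, E♭, F, Gm, Adim.
Reading the progression, the first chord not in that set is A, so the modulation leaves B♭ major there.
The chord immediately before A is B♭, which is diatonic to both keys: I in B♭ major and VI in D minor.

B♭ — I in B♭ major, VI in D minor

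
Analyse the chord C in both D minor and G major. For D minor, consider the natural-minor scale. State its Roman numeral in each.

The scale of D minor (natural minor) is D E F G A B♭ C; C is degree 7, and the triad built there (C-E-G) is major, so it is VII.
The scale of G major is G A B C D E F♯; C is degree 4, and the triad built there (C-E-G) is major, so it is IV.

VII in D minor; IV in G major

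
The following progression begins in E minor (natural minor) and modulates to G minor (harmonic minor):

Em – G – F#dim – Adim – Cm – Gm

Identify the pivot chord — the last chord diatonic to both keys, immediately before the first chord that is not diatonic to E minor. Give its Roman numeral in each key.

F#dim — ii° in E minor, vii° in G minor

Chords diatonic to E minor: Em, F#dim, G, Am, Bm, C, D.
Reading the progression, the first chord not in that set is Adim, so the modulation leaves E minor there.
The chord immediately before Adim is F#dim, which is diatonic to both keys: ii° in E minor and vii° in G minor.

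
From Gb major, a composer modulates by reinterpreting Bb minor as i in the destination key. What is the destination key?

The numeral i denotes a minor triad on scale degree 1. With Bb on degree 1, the tonic of the new key is Bb.
Degree 1 carries a minor triad in minor keys, so the destination is Bb minor.
Check: the diatonic triads of Bb minor (natural minor) are Bbm (i), Cdim (ii°), Db (III), Ebm (iv), Fm (v), Gb (VI), Ab (VII) — Bb minor is indeed i.

Bb minor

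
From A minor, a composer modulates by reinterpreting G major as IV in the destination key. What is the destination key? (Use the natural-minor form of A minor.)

The numeral IV denotes a major triad on scale degree 4. With G on degree 4, the tonic of the new key is D.
Degree 4 carries a major triad in major keys, so the destination is D major.
Check: the diatonic triads of D major are D (I), Em (ii), F#m (iii), G (IV), A (V), Bm (vi), C#dim (vii°) — G major is indeed IV.

D major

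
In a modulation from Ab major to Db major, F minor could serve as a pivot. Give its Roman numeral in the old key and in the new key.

The scale of Ab major is Ab Bb C Db Eb F G; F is degree 6, and the triad built there (F-Ab-C) is minor, so it is vi.
The scale of Db major is Db Eb F Gb Ab Bb C; F is degree 3, and the triad built there (F-Ab-C) is minor, so it is iii.

vi in Ab major; iii in Db major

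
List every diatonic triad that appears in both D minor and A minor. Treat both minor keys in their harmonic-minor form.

Triads in D minor (harmonic minor): Dm (i), Edim (ii°), Faug (III+), Gm (iv), A (V), B♭ (VI), C♯dim (vii°).
Triads in A minor (harmonic minor): Am (i), Bdim (ii°), Caug (III+), Dm (iv), E (V), F (VI), G♯dim (vii°).
Shared triads with their functions: Dm (i in D minor, iv in A minor).

Dm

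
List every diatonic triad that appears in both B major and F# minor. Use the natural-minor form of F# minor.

C#m, E

Triads in B major: B (I), C#m (ii), D#m (iii), E (IV), F# (V), G#m (vi), A#dim (vii°).
Triads in F# minor (natural minor): F#m (i), G#dim (ii°), A (III), Bm (iv), C#m (v), D (VI), E (VII).
Shared triads with their functions: C#m (ii in B major, v in F# minor); E (IV in B major, VII in F# minor).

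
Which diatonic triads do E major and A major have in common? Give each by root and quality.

E, F#m, A, C#m

Triads in E major: E (I), F#m (ii), G#m (iii), A (IV), B (V), C#m (vi), D#dim (vii°).
Triads in A major: A (I), Bm (ii), C#m (iii), D (IV), E (V), F#m (vi), G#dim (vii°).
Shared triads with their functions: E (I in E major, V in A major); F#m (ii in E major, vi in A major); A (IV in E major, I in A major); C#m (vi in E major, iii in A major).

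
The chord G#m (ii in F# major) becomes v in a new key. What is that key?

The numeral v denotes a minor triad on scale degree 5. With G# on degree 5, the tonic of the new key is C#.
Degree 5 carries a minor triad in natural-minor keys, so the destination is C# minor.
Check: the diatonic triads of C# minor (natural minor) are C#m (i), D#dim (ii°), E (III), F#m (iv), G#m (v), A (VI), B (VII) — G#m is indeed v.

C# minor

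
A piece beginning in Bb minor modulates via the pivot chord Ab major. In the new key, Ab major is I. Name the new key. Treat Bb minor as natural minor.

Ab major

The numeral I denotes a major triad on scale degree 1. With Ab on degree 1, the tonic of the new key is Ab.
Degree 1 carries a major triad in major keys, so the destination is Ab major.
Check: the diatonic triads of Ab major are Ab (I), Bbm (ii), Cm (iii), Db (IV), Eb (V), Fm (vi), Gdim (vii°) — Ab major is indeed I.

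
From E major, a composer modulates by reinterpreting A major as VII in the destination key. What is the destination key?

B minor

The numeral VII denotes a major triad on scale degree 7. With A on degree 7, the tonic of the new key is B.
Degree 7 carries a major triad in natural-minor keys, so the destination is B minor.
Check: the diatonic triads of B minor (natural minor) are Bm (i), C♯dim (ii°), D (III), Em (iv), F♯m (v), G (VI), A (VII) — A major is indeed VII.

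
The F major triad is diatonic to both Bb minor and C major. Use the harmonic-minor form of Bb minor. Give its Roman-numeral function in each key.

The scale of Bb minor (harmonic minor) is Bb C Db Eb F Gb A; F is degree 5, and the triad built there (F-A-C) is major, so it is V.
The scale of C major is C D E F G A B; F is degree 4, and the triad built there (F-A-C) is major, so it is IV.

V in Bb minor; IV in C major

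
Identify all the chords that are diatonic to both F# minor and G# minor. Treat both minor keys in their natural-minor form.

C#m, E

Triads in F# minor (natural minor): F# minor (i), G# diminished (ii°), A major (III), B minor (iv), C# minor (v), D major (VI), E major (VII).
Triads in G# minor (natural minor): G# minor (i), A# diminished (ii°), B major (III), C# minor (iv), D# minor (v), E major (VI), F# major (VII).
Shared triads with their functions: C# minor (v in F# minor, iv in G# minor); E major (VII in F# minor, VI in G# minor).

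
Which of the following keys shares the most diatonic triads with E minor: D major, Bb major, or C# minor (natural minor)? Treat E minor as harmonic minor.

C# minor

Triads of E minor (harmonic minor): E minor (i), F# diminished (ii°), G augmented (III+), A minor (iv), B major (V), C major (VI), D# diminished (vii°).
D major shares 1: Em.
Bb major shares 0: none.
C# minor (natural minor) shares 2: B, D#dim.
The most common triads (2) are shared with C# minor.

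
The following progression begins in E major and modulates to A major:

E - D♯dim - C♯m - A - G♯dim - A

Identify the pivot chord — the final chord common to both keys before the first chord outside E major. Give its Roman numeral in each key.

A — IV in E major, I in A major

Chords diatonic to E major: E, F♯m, G♯m, A, B, C♯m, D♯dim.
Reading the progression, the first chord not in that set is G♯dim, so the modulation leaves E major there.
The chord immediately before G♯dim is A, which is diatonic to both keys: IV in E major and I in A major.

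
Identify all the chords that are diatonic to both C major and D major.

Em, G

Triads in C major: C (I), Dm (ii), Em (iii), F (IV), G (V), Am (vi), Bdim (vii°).
Triads in D major: D (I), Em (ii), F#m (iii), G (IV), A (V), Bm (vi), C#dim (vii°).
Shared triads with their functions: Em (iii in C major, ii in D major); G (V in C major, IV in D major).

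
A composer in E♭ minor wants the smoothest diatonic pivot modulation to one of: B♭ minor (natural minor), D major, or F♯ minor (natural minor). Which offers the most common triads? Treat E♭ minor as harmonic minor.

B♭ minor

Triads of E♭ minor (harmonic minor): E♭ minor (i), F diminished (ii°), G♭ augmented (III+), A♭ minor (iv), B♭ major (V), C♭ major (VI), D diminished (vii°).
B♭ minor (natural minor) shares 1: E♭m.
D major shares 0: none.
F♯ minor (natural minor) shares 0: none.
The most common triads (1) are shared with B♭ minor.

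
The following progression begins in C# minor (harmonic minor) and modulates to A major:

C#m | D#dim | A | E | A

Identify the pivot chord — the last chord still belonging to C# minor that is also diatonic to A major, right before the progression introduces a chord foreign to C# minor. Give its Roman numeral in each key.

A — VI in C# minor, I in A major

Chords diatonic to C# minor: C#m, D#dim, Eaug, F#m, G#, A, B#dim.
Reading the progression, the first chord not in that set is E, so the modulation leaves C# minor there.
The chord immediately before E is A, which is diatonic to both keys: VI in C# minor and I in A major.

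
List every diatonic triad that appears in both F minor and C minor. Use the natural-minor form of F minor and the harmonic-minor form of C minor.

Fm, Ab, Cm

Triads in F minor (natural minor): Fm (i), Gdim (ii°), Ab (III), Bbm (iv), Cm (v), Db (VI), Eb (VII).
Triads in C minor (harmonic minor): Cm (i), Ddim (ii°), Ebaug (III+), Fm (iv), G (V), Ab (VI), Bdim (vii°).
Shared triads with their functions: Fm (i in F minor, iv in C minor); Ab (III in F minor, VI in C minor); Cm (v in F minor, i in C minor).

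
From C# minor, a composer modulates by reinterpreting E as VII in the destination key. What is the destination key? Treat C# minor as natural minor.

The numeral VII denotes a major triad on scale degree 7. With E on degree 7, the tonic of the new key is F#.
Degree 7 carries a major triad in natural-minor keys, so the destination is F# minor.
Check: the diatonic triads of F# minor (natural minor) are F#m (i), G#dim (ii°), A (III), Bm (iv), C#m (v), D (VI), E (VII) — E is indeed VII.

F# minor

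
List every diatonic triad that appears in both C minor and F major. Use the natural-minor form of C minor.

Triads in C minor (natural minor): C minor (i), D diminished (ii°), Eb major (III), F minor (iv), G minor (v), Ab major (VI), Bb major (VII).
Triads in F major: F major (I), G minor (ii), A minor (iii), Bb major (IV), C major (V), D minor (vi), E diminished (vii°).
Shared triads with their functions: G minor (v in C minor, ii in F major); Bb major (VII in C minor, IV in F major).

Gm, Bb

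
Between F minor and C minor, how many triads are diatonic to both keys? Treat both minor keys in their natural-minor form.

Diatonic triads of F minor (natural minor): F minor (i), G diminished (ii°), Ab major (III), Bb minor (iv), C minor (v), Db major (VI), Eb major (VII).
Diatonic triads of C minor (natural minor): C minor (i), D diminished (ii°), Eb major (III), F minor (iv), G minor (v), Ab major (VI), Bb major (VII).
Matching root and quality in both lists: F minor, Ab major, C minor, Eb major.
That gives 4 common triads.

4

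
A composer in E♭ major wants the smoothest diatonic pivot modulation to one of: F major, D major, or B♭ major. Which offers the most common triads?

Triads of E♭ major: E♭ major (I), F minor (ii), G minor (iii), A♭ major (IV), B♭ major (V), C minor (vi), D diminished (vii°).
F major shares 2: Gm, B♭.
D major shares 0: none.
B♭ major shares 4: E♭, Gm, B♭, Cm.
The most common triads (4) are shared with B♭ major.

B♭ major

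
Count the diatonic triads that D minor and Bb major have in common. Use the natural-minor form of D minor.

Diatonic triads of D minor (natural minor): Dm (i), Edim (ii°), F (III), Gm (iv), Am (v), Bb (VI), C (VII).
Diatonic triads of Bb major: Bb (I), Cm (ii), Dm (iii), Eb (IV), F (V), Gm (vi), Adim (vii°).
Matching root and quality in both lists: Dm, F, Gm, Bb.
That gives 4 common triads.

4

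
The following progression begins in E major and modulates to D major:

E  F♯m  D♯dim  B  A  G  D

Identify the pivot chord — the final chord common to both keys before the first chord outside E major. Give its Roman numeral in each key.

A — IV in E major, V in D major

Chords diatonic to E major: E, F♯m, G♯m, A, B, C♯m, D♯dim.
Reading the progression, the first chord not in that set is G, so the modulation leaves E major there.
The chord immediately before G is A, which is diatonic to both keys: IV in E major and V in D major.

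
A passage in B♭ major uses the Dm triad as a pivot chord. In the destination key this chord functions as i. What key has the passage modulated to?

The numeral i denotes a minor triad on scale degree 1. With D on degree 1, the tonic of the new key is D.
Degree 1 carries a minor triad in minor keys, so the destination is D minor.
Check: the diatonic triads of D minor (natural minor) are Dm (i), Edim (ii°), F (III), Gm (iv), Am (v), B♭ (VI), C (VII) — Dm is indeed i.

D minor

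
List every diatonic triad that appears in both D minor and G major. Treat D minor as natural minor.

Am, C

Triads in D minor (natural minor): Dm (i), Edim (ii°), F (III), Gm (iv), Am (v), Bb (VI), C (VII).
Triads in G major: G (I), Am (ii), Bm (iii), C (IV), D (V), Em (vi), F#dim (vii°).
Shared triads with their functions: Am (v in D minor, ii in G major); C (VII in D minor, IV in G major).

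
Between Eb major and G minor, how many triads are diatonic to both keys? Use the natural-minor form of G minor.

4

Diatonic triads of Eb major: Eb (I), Fm (ii), Gm (iii), Ab (IV), Bb (V), Cm (vi), Ddim (vii°).
Diatonic triads of G minor (natural minor): Gm (i), Adim (ii°), Bb (III), Cm (iv), Dm (v), Eb (VI), F (VII).
Matching root and quality in both lists: Eb, Gm, Bb, Cm.
That gives 4 common triads.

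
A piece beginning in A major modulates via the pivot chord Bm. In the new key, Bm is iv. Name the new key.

The numeral iv denotes a minor triad on scale degree 4. With B on degree 4, the tonic of the new key is F♯.
Degree 4 carries a minor triad in minor keys, so the destination is F♯ minor.
Check: the diatonic triads of F♯ minor (natural minor) are F♯m (i), G♯dim (ii°), A (III), Bm (iv), C♯m (v), D (VI), E (VII) — Bm is indeed iv.

F♯ minor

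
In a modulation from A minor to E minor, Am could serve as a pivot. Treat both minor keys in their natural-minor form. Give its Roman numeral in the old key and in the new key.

i in A minor; iv in E minor

The scale of A minor (natural minor) is A B C D E F G; A is degree 1, and the triad built there (A-C-E) is minor, so it is i.
The scale of E minor (natural minor) is E F# G A B C D; A is degree 4, and the triad built there (A-C-E) is minor, so it is iv.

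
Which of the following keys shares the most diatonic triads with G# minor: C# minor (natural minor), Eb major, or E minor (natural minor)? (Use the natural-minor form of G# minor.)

Triads of G# minor (natural minor): G# minor (i), A# diminished (ii°), B major (III), C# minor (iv), D# minor (v), E major (VI), F# major (VII).
C# minor (natural minor) shares 4: G#m, B, C#m, E.
Eb major shares 0: none.
E minor (natural minor) shares 0: none.
The most common triads (4) are shared with C# minor.

C# minor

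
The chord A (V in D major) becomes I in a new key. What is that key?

The numeral I denotes a major triad on scale degree 1. With A on degree 1, the tonic of the new key is A.
Degree 1 carries a major triad in major keys, so the destination is A major.
Check: the diatonic triads of A major are A (I), Bm (ii), C#m (iii), D (IV), E (V), F#m (vi), G#dim (vii°) — A is indeed I.

A major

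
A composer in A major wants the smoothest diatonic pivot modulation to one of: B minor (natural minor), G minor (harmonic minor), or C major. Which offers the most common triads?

B minor

Triads of A major: A major (I), B minor (ii), C# minor (iii), D major (IV), E major (V), F# minor (vi), G# diminished (vii°).
B minor (natural minor) shares 4: A, Bm, D, F#m.
G minor (harmonic minor) shares 1: D.
C major shares 0: none.
The most common triads (4) are shared with B minor.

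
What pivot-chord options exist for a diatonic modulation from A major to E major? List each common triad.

Triads in A major: A (I), Bm (ii), C#m (iii), D (IV), E (V), F#m (vi), G#dim (vii°).
Triads in E major: E (I), F#m (ii), G#m (iii), A (IV), B (V), C#m (vi), D#dim (vii°).
Shared triads with their functions: A (I in A major, IV in E major); C#m (iii in A major, vi in E major); E (V in A major, I in E major); F#m (vi in A major, ii in E major).

A, C#m, E, F#m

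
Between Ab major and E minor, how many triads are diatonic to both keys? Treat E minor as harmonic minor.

0

Diatonic triads of Ab major: Ab (I), Bbm (ii), Cm (iii), Db (IV), Eb (V), Fm (vi), Gdim (vii°).
Diatonic triads of E minor (harmonic minor): Em (i), F#dim (ii°), Gaug (III+), Am (iv), B (V), C (VI), D#dim (vii°).
No triad has the same root and quality in both keys.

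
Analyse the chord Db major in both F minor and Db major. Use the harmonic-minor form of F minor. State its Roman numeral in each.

VI in F minor; I in Db major

The scale of F minor (harmonic minor) is F G Ab Bb C Db E; Db is degree 6, and the triad built there (Db-F-Ab) is major, so it is VI.
The scale of Db major is Db Eb F Gb Ab Bb C; Db is degree 1, and the triad built there (Db-F-Ab) is major, so it is I.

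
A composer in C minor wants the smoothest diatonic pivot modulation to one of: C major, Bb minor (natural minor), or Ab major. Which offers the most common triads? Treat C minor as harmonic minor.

Triads of C minor (harmonic minor): C minor (i), D diminished (ii°), Eb augmented (III+), F minor (iv), G major (V), Ab major (VI), B diminished (vii°).
C major shares 2: G, Bdim.
Bb minor (natural minor) shares 2: Fm, Ab.
Ab major shares 3: Cm, Fm, Ab.
The most common triads (3) are shared with Ab major.

Ab major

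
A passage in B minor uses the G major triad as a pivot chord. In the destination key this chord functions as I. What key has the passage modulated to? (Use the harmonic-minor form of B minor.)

G major

The numeral I denotes a major triad on scale degree 1. With G on degree 1, the tonic of the new key is G.
Degree 1 carries a major triad in major keys, so the destination is G major.
Check: the diatonic triads of G major are G (I), Am (ii), Bm (iii), C (IV), D (V), Em (vi), F#dim (vii°) — G major is indeed I.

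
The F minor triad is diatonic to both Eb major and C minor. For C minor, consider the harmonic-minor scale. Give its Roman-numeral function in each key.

ii in Eb major; iv in C minor

The scale of Eb major is Eb F G Ab Bb C D; F is degree 2, and the triad built there (F-Ab-C) is minor, so it is ii.
The scale of C minor (harmonic minor) is C D Eb F G Ab B; F is degree 4, and the triad built there (F-Ab-C) is minor, so it is iv.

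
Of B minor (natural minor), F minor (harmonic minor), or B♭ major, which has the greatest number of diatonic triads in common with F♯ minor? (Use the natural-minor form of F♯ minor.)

B minor

Triads of F♯ minor (natural minor): F♯ minor (i), G♯ diminished (ii°), A major (III), B minor (iv), C♯ minor (v), D major (VI), E major (VII).
B minor (natural minor) shares 4: F♯m, A, Bm, D.
F minor (harmonic minor) shares 0: none.
B♭ major shares 0: none.
The most common triads (4) are shared with B minor.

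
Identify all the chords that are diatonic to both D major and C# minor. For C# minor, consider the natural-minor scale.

Triads in D major: D (I), Em (ii), F#m (iii), G (IV), A (V), Bm (vi), C#dim (vii°).
Triads in C# minor (natural minor): C#m (i), D#dim (ii°), E (III), F#m (iv), G#m (v), A (VI), B (VII).
Shared triads with their functions: F#m (iii in D major, iv in C# minor); A (V in D major, VI in C# minor).

F#m, A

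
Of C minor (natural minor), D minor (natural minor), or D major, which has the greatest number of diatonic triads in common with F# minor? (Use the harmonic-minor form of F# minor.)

Triads of F# minor (harmonic minor): F#m (i), G#dim (ii°), Aaug (III+), Bm (iv), C# (V), D (VI), E#dim (vii°).
C minor (natural minor) shares 0: none.
D minor (natural minor) shares 0: none.
D major shares 3: F#m, Bm, D.
The most common triads (3) are shared with D major.

D major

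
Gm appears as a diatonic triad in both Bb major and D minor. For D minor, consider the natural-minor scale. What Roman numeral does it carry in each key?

vi in Bb major; iv in D minor

The scale of Bb major is Bb C D Eb F G A; G is degree 6, and the triad built there (G-Bb-D) is minor, so it is vi.
The scale of D minor (natural minor) is D E F G A Bb C; G is degree 4, and the triad built there (G-Bb-D) is minor, so it is iv.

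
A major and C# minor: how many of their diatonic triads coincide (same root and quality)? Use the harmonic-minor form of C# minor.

Diatonic triads of A major: A (I), Bm (ii), C#m (iii), D (IV), E (V), F#m (vi), G#dim (vii°).
Diatonic triads of C# minor (harmonic minor): C#m (i), D#dim (ii°), Eaug (III+), F#m (iv), G# (V), A (VI), B#dim (vii°).
Matching root and quality in both lists: A, C#m, F#m.
That gives 3 common triads.

3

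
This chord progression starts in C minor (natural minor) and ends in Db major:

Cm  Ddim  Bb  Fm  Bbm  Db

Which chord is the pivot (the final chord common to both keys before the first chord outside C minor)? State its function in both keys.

Fm — iv in C minor, iii in Db major

Chords diatonic to C minor: Cm, Ddim, Eb, Fm, Gm, Ab, Bb.
Reading the progression, the first chord not in that set is Bbm, so the modulation leaves C minor there.
The chord immediately before Bbm is Fm, which is diatonic to both keys: iv in C minor and iii in Db major.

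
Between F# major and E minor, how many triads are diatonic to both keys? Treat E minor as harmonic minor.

1

Diatonic triads of F# major: F# major (I), G# minor (ii), A# minor (iii), B major (IV), C# major (V), D# minor (vi), E# diminished (vii°).
Diatonic triads of E minor (harmonic minor): E minor (i), F# diminished (ii°), G augmented (III+), A minor (iv), B major (V), C major (VI), D# diminished (vii°).
Matching root and quality in both lists: B major.
That gives 1 common triad.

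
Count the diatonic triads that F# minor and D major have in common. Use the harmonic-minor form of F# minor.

3

Diatonic triads of F# minor (harmonic minor): F# minor (i), G# diminished (ii°), A augmented (III+), B minor (iv), C# major (V), D major (VI), E# diminished (vii°).
Diatonic triads of D major: D major (I), E minor (ii), F# minor (iii), G major (IV), A major (V), B minor (vi), C# diminished (vii°).
Matching root and quality in both lists: F# minor, B minor, D major.
That gives 3 common triads.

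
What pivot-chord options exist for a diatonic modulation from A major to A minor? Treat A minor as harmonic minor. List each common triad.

E, G#dim

Triads in A major: A (I), Bm (ii), C#m (iii), D (IV), E (V), F#m (vi), G#dim (vii°).
Triads in A minor (harmonic minor): Am (i), Bdim (ii°), Caug (III+), Dm (iv), E (V), F (VI), G#dim (vii°).
Shared triads with their functions: E (V in A major, V in A minor); G#dim (vii° in A major, vii° in A minor).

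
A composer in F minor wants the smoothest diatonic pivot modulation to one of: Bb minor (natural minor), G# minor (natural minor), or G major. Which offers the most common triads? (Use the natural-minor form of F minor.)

Triads of F minor (natural minor): F minor (i), G diminished (ii°), Ab major (III), Bb minor (iv), C minor (v), Db major (VI), Eb major (VII).
Bb minor (natural minor) shares 4: Fm, Ab, Bbm, Db.
G# minor (natural minor) shares 0: none.
G major shares 0: none.
The most common triads (4) are shared with Bb minor.

Bb minor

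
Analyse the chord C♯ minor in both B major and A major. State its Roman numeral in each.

ii in B major; iii in A major

The scale of B major is B C♯ D♯ E F♯ G♯ A♯; C♯ is degree 2, and the triad built there (C♯-E-G♯) is minor, so it is ii.
The scale of A major is A B C♯ D E F♯ G♯; C♯ is degree 3, and the triad built there (C♯-E-G♯) is minor, so it is iii.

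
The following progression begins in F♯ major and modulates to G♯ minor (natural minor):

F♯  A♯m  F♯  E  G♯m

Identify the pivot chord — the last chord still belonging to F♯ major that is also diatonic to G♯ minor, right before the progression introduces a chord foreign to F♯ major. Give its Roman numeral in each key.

Chords diatonic to F♯ major: F♯, G♯m, A♯m, B, C♯, D♯m, E♯dim.
Reading the progression, the first chord not in that set is E, so the modulation leaves F♯ major there.
The chord immediately before E is F♯, which is diatonic to both keys: I in F♯ major and VII in G♯ minor.

F♯ — I in F♯ major, VII in G♯ minor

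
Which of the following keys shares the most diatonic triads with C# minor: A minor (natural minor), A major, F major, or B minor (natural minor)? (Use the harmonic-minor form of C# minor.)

Triads of C# minor (harmonic minor): C# minor (i), D# diminished (ii°), E augmented (III+), F# minor (iv), G# major (V), A major (VI), B# diminished (vii°).
A minor (natural minor) shares 0: none.
A major shares 3: C#m, F#m, A.
F major shares 0: none.
B minor (natural minor) shares 2: F#m, A.
The most common triads (3) are shared with A major.

A major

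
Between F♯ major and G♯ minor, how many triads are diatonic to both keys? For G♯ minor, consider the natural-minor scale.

Diatonic triads of F♯ major: F♯ (I), G♯m (ii), A♯m (iii), B (IV), C♯ (V), D♯m (vi), E♯dim (vii°).
Diatonic triads of G♯ minor (natural minor): G♯m (i), A♯dim (ii°), B (III), C♯m (iv), D♯m (v), E (VI), F♯ (VII).
Matching root and quality in both lists: F♯, G♯m, B, D♯m.
That gives 4 common triads.

4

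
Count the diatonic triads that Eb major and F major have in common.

2

Diatonic triads of Eb major: Eb (I), Fm (ii), Gm (iii), Ab (IV), Bb (V), Cm (vi), Ddim (vii°).
Diatonic triads of F major: F (I), Gm (ii), Am (iii), Bb (IV), C (V), Dm (vi), Edim (vii°).
Matching root and quality in both lists: Gm, Bb.
That gives 2 common triads.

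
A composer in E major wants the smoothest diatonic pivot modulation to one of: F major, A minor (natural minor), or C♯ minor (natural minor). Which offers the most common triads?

Triads of E major: E (I), F♯m (ii), G♯m (iii), A (IV), B (V), C♯m (vi), D♯dim (vii°).
F major shares 0: none.
A minor (natural minor) shares 0: none.
C♯ minor (natural minor) shares 7: E, F♯m, G♯m, A, B, C♯m, D♯dim.
The most common triads (7) are shared with C♯ minor.

C♯ minor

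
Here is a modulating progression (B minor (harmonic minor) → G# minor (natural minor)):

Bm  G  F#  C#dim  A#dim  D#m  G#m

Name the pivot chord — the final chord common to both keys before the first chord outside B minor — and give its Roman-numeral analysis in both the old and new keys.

A#dim — vii° in B minor, ii° in G# minor

Chords diatonic to B minor: Bm, C#dim, Daug, Em, F#, G, A#dim.
Reading the progression, the first chord not in that set is D#m, so the modulation leaves B minor there.
The chord immediately before D#m is A#dim, which is diatonic to both keys: vii° in B minor and ii° in G# minor.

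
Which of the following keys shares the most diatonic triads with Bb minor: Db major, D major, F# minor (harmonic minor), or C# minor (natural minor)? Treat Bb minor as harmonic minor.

Db major

Triads of Bb minor (harmonic minor): Bb minor (i), C diminished (ii°), Db augmented (III+), Eb minor (iv), F major (V), Gb major (VI), A diminished (vii°).
Db major shares 4: Bbm, Cdim, Ebm, Gb.
D major shares 0: none.
F# minor (harmonic minor) shares 0: none.
C# minor (natural minor) shares 0: none.
The most common triads (4) are shared with Db major.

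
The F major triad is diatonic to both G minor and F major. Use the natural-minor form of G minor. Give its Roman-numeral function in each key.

The scale of G minor (natural minor) is G A Bb C D Eb F; F is degree 7, and the triad built there (F-A-C) is major, so it is VII.
The scale of F major is F G A Bb C D E; F is degree 1, and the triad built there (F-A-C) is major, so it is I.

VII in G minor; I in F major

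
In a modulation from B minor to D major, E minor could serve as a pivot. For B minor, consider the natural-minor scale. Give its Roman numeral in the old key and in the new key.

The scale of B minor (natural minor) is B C# D E F# G A; E is degree 4, and the triad built there (E-G-B) is minor, so it is iv.
The scale of D major is D E F# G A B C#; E is degree 2, and the triad built there (E-G-B) is minor, so it is ii.

iv in B minor; ii in D major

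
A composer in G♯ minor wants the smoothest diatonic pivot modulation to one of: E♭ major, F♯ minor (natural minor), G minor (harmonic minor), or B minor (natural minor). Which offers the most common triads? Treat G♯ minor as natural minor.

F♯ minor

Triads of G♯ minor (natural minor): G♯ minor (i), A♯ diminished (ii°), B major (III), C♯ minor (iv), D♯ minor (v), E major (VI), F♯ major (VII).
E♭ major shares 0: none.
F♯ minor (natural minor) shares 2: C♯m, E.
G minor (harmonic minor) shares 0: none.
B minor (natural minor) shares 0: none.
The most common triads (2) are shared with F♯ minor.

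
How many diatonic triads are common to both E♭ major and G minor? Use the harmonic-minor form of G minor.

3

Diatonic triads of E♭ major: E♭ (I), Fm (ii), Gm (iii), A♭ (IV), B♭ (V), Cm (vi), Ddim (vii°).
Diatonic triads of G minor (harmonic minor): Gm (i), Adim (ii°), B♭aug (III+), Cm (iv), D (V), E♭ (VI), F♯dim (vii°).
Matching root and quality in both lists: E♭, Gm, Cm.
That gives 3 common triads.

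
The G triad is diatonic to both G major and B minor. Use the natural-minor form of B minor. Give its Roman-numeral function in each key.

I in G major; VI in B minor

The scale of G major is G A B C D E F#; G is degree 1, and the triad built there (G-B-D) is major, so it is I.
The scale of B minor (natural minor) is B C# D E F# G A; G is degree 6, and the triad built there (G-B-D) is major, so it is VI.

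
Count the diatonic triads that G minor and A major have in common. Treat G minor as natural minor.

Diatonic triads of G minor (natural minor): G minor (i), A diminished (ii°), Bb major (III), C minor (iv), D minor (v), Eb major (VI), F major (VII).
Diatonic triads of A major: A major (I), B minor (ii), C# minor (iii), D major (IV), E major (V), F# minor (vi), G# diminished (vii°).
No triad has the same root and quality in both keys.

0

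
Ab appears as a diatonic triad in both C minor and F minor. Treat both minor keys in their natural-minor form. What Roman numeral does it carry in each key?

VI in C minor; III in F minor

The scale of C minor (natural minor) is C D Eb F G Ab Bb; Ab is degree 6, and the triad built there (Ab-C-Eb) is major, so it is VI.
The scale of F minor (natural minor) is F G Ab Bb C Db Eb; Ab is degree 3, and the triad built there (Ab-C-Eb) is major, so it is III.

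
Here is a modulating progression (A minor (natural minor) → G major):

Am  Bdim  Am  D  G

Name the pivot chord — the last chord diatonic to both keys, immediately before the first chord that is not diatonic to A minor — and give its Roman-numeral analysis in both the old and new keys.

Am — i in A minor, ii in G major

Chords diatonic to A minor: Am, Bdim, C, Dm, Em, F, G.
Reading the progression, the first chord not in that set is D, so the modulation leaves A minor there.
The chord immediately before D is Am, which is diatonic to both keys: i in A minor and ii in G major.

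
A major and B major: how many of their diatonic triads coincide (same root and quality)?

Diatonic triads of A major: A major (I), B minor (ii), C# minor (iii), D major (IV), E major (V), F# minor (vi), G# diminished (vii°).
Diatonic triads of B major: B major (I), C# minor (ii), D# minor (iii), E major (IV), F# major (V), G# minor (vi), A# diminished (vii°).
Matching root and quality in both lists: C# minor, E major.
That gives 2 common triads.

2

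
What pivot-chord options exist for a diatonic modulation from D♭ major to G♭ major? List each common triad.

Triads in D♭ major: D♭ (I), E♭m (ii), Fm (iii), G♭ (IV), A♭ (V), B♭m (vi), Cdim (vii°).
Triads in G♭ major: G♭ (I), A♭m (ii), B♭m (iii), C♭ (IV), D♭ (V), E♭m (vi), Fdim (vii°).
Shared triads with their functions: D♭ (I in D♭ major, V in G♭ major); E♭m (ii in D♭ major, vi in G♭ major); G♭ (IV in D♭ major, I in G♭ major); B♭m (vi in D♭ major, iii in G♭ major).

D♭, E♭m, G♭, B♭m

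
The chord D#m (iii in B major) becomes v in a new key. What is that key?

The numeral v denotes a minor triad on scale degree 5. With D# on degree 5, the tonic of the new key is G#.
Degree 5 carries a minor triad in natural-minor keys, so the destination is G# minor.
Check: the diatonic triads of G# minor (natural minor) are G#m (i), A#dim (ii°), B (III), C#m (iv), D#m (v), E (VI), F# (VII) — D#m is indeed v.

G# minor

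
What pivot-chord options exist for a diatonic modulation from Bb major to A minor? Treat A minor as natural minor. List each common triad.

Triads in Bb major: Bb (I), Cm (ii), Dm (iii), Eb (IV), F (V), Gm (vi), Adim (vii°).
Triads in A minor (natural minor): Am (i), Bdim (ii°), C (III), Dm (iv), Em (v), F (VI), G (VII).
Shared triads with their functions: Dm (iii in Bb major, iv in A minor); F (V in Bb major, VI in A minor).

Dm, F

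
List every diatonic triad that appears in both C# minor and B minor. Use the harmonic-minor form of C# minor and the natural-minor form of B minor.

F#m, A

Triads in C# minor (harmonic minor): C#m (i), D#dim (ii°), Eaug (III+), F#m (iv), G# (V), A (VI), B#dim (vii°).
Triads in B minor (natural minor): Bm (i), C#dim (ii°), D (III), Em (iv), F#m (v), G (VI), A (VII).
Shared triads with their functions: F#m (iv in C# minor, v in B minor); A (VI in C# minor, VII in B minor).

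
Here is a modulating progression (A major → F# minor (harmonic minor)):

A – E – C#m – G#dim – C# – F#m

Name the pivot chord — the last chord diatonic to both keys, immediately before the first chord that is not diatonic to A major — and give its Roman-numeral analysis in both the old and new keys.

G#dim — vii° in A major, ii° in F# minor

Chords diatonic to A major: A, Bm, C#m, D, E, F#m, G#dim.
Reading the progression, the first chord not in that set is C#, so the modulation leaves A major there.
The chord immediately before C# is G#dim, which is diatonic to both keys: vii° in A major and ii° in F# minor.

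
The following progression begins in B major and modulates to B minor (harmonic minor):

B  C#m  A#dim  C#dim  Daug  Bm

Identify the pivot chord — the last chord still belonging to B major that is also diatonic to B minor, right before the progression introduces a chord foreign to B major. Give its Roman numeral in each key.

Chords diatonic to B major: B, C#m, D#m, E, F#, G#m, A#dim.
Reading the progression, the first chord not in that set is C#dim, so the modulation leaves B major there.
The chord immediately before C#dim is A#dim, which is diatonic to both keys: vii° in B major and vii° in B minor.

A#dim — vii° in B major, vii° in B minor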